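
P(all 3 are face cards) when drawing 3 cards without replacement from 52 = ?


P(all face cards) = (12/52) × (11/51) × (10/50)
= 0.0100

P = 0.0100


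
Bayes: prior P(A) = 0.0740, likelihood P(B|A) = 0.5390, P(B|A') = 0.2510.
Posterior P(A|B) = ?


P(B) = P(B|A)*P(A) + P(B|A')*P(A')
= 0.5390*0.0740 + 0.2510*0.9260
= 0.039886 + 0.232426 = 0.272312
P(A|B) = 0.039886/0.272312 = 0.1465

P(A|B) = 0.1465


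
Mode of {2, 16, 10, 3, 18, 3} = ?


Frequencies: 2:1, 3:2, 10:1, 16:1, 18:1
Max frequency = 2
Mode = 3

Mode = 3


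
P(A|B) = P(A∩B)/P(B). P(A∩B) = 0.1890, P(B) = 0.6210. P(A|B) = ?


P(A|B) = 0.1890/0.6210 = 0.3043

P(A|B) = 0.3043


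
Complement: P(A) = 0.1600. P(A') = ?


P(not A) = 1 - 0.1600 = 0.8400

P(not A) = 0.8400


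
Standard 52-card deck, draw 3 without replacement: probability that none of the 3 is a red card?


P(no red cards) = (26/52) × (25/51) × (24/50)
= 0.1176

P = 0.1176


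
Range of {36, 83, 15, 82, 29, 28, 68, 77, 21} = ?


Max = 83, Min = 15
Range = 83 - 15 = 68

Range = 68


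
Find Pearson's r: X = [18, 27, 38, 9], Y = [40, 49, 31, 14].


Mean X = 23.0000, Mean Y = 33.5000
SD X = 10.747093, SD Y = 12.932517
Cov = 66.250000
r = 66.250000/(10.747093*12.932517) = 0.4767

r = 0.4767


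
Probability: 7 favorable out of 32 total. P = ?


P = 7/32 = 0.2188

P = 0.2188


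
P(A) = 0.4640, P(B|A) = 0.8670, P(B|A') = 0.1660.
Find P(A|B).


P(B) = P(B|A)*P(A) + P(B|A')*P(A')
= 0.8670*0.4640 + 0.1660*0.5360
= 0.402288 + 0.088976 = 0.491264
P(A|B) = 0.402288/0.491264 = 0.8189

P(A|B) = 0.8189


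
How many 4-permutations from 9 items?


P(9,4) = 9!/5!
= 362880/120
= 3024

P(9,4) = 3024


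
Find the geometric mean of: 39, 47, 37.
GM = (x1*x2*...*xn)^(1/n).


Product = 39 × 47 × 37 = 67821
GM = 67821^(1/3) = 40.7807

GM = 40.7807


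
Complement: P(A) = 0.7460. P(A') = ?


P(not A) = 1 - 0.7460 = 0.2540

P(not A) = 0.2540


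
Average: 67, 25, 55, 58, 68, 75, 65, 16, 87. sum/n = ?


Sum = 67 + 25 + 55 + 58 + 68 + 75 + 65 + 16 + 87 = 516
n = 9
Mean = 516/9 = 57.3333

Mean = 57.3333


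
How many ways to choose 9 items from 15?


C(15,9) = 15!/(9! × 6!)
= 1307674368000/(362880 × 720)
= 5005

C(15,9) = 5005


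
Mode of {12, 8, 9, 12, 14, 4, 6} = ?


Frequencies: 4:1, 6:1, 8:1, 9:1, 12:2, 14:1
Max frequency = 2
Mode = 12

Mode = 12


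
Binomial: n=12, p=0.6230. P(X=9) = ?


C(12,9) = 220
p^9 = 0.014138
(1-p)^3 = 0.053583
P = 220 * 0.014138 * 0.053583 = 0.1667

P(X=9) = 0.1667


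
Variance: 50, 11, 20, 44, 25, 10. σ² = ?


Mean = 26.6667
Squared deviations: 544.4444, 245.4444, 44.4444, 300.4444, 2.7778, 277.7778
Sum = 1415.3333
Variance = 1415.3333/6 = 235.8889

Variance = 235.8889


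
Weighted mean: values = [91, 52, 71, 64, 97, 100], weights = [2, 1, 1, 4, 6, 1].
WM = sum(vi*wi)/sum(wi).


Numerator = 91*2 + 52*1 + 71*1 + 64*4 + 97*6 + 100*1 = 1243
Denominator = 2 + 1 + 1 + 4 + 6 + 1 = 15
WM = 1243/15 = 82.8667

WM = 82.8667


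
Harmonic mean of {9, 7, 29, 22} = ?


Sum of reciprocals = 1/9 + 1/7 + 1/29 + 1/22 = 0.333906
HM = 4/0.333906 = 11.9794

HM = 11.9794


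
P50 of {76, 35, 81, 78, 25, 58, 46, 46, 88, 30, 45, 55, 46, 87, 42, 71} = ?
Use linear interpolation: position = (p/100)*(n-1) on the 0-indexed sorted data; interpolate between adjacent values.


Sorted: 25, 30, 35, 42, 45, 46, 46, 46, 55, 58, 71, 76, 78, 81, 87, 88
n = 16
Index = 50/100 * 15 = 7.5000
Lower = data[7] = 46, Upper = data[8] = 55
P50 = 46 + 0.5000*(9) = 50.5000

P50 = 50.5000


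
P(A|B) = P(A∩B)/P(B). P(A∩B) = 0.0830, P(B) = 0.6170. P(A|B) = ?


P(A|B) = 0.0830/0.6170 = 0.1345

P(A|B) = 0.1345


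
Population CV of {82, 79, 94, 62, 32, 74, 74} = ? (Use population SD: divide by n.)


Mean = 71.0000
SD = 18.2600
CV = (18.2600/71.0000)*100 = 25.7183%

CV = 25.7183%


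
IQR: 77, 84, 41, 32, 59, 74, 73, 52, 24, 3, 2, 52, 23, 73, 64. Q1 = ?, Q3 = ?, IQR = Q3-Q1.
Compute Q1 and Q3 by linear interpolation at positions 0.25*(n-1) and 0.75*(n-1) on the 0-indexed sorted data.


Sorted: 2, 3, 23, 24, 32, 41, 52, 52, 59, 64, 73, 73, 74, 77, 84
Q1 (25th %ile) = 28.0000
Q3 (75th %ile) = 73.0000
IQR = 73.0000 - 28.0000 = 45.0000

IQR = 45.0000


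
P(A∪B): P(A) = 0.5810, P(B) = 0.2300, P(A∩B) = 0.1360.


P(A∪B) = 0.5810 + 0.2300 - 0.1360
= 0.8110 - 0.1360
= 0.6750

P(A∪B) = 0.6750


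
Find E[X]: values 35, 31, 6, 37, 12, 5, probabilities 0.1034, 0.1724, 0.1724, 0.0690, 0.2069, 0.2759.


E[X] = 35*0.1034 + 31*0.1724 + 6*0.1724 + 37*0.0690 + 12*0.2069 + 5*0.2759
= 3.6190 + 5.3444 + 1.0344 + 2.5530 + 2.4828 + 1.3795
= 16.4131

E[X] = 16.4131


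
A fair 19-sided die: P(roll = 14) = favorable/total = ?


Favorable outcomes (roll = 14): 1
Total outcomes = 19
P = 1/19 = 0.0526

P = 0.0526


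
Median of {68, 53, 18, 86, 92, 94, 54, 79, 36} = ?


Sorted: 18, 36, 53, 54, 68, 79, 86, 92, 94
n = 9 (odd)
Middle value = 68

Median = 68


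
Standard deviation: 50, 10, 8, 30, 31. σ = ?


Mean = 25.8000
Variance = 239.3600
SD = sqrt(239.3600) = 15.4713

SD = 15.4713


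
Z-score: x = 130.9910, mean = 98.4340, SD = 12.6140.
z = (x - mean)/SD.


z = (130.9910 - 98.4340)/12.6140
= 32.5570/12.6140
= 2.5810

z = 2.5810


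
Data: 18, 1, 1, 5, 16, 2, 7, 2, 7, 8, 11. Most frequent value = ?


Frequencies: 1:2, 2:2, 5:1, 7:2, 8:1, 11:1, 16:1, 18:1
Max frequency = 2
Mode = 1, 2, 7

Mode = 1, 2, 7


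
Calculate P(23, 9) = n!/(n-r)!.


P(23,9) = 23!/14!
= 25852016738884976640000/87178291200
= 296541907200

P(23,9) = 296541907200


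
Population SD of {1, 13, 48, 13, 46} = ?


Mean = 24.2000
Variance = 366.1600
SD = sqrt(366.1600) = 19.1353

SD = 19.1353


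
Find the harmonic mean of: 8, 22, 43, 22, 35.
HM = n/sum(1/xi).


Sum of reciprocals = 1/8 + 1/22 + 1/43 + 1/22 + 1/35 = 0.267736
HM = 5/0.267736 = 18.6751

HM = 18.6751


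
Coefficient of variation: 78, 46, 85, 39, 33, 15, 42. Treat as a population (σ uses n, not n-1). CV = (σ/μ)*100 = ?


Mean = 48.2857
SD = 23.0013
CV = (23.0013/48.2857)*100 = 47.6359%

CV = 47.6359%


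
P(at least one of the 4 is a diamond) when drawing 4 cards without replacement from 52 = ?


P(at least one) = 1 - P(none)
P(none) = (39/52) × (38/51) × (37/50) × (36/49) = 0.303818
P(at least one) = 1 - 0.303818 = 0.6962

P = 0.6962


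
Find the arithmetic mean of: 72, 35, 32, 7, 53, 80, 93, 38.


Sum = 72 + 35 + 32 + 7 + 53 + 80 + 93 + 38 = 410
n = 8
Mean = 410/8 = 51.2500

Mean = 51.2500


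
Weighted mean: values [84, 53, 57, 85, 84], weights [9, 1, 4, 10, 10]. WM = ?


Numerator = 84*9 + 53*1 + 57*4 + 85*10 + 84*10 = 2727
Denominator = 9 + 1 + 4 + 10 + 10 = 34
WM = 2727/34 = 80.2059

WM = 80.2059


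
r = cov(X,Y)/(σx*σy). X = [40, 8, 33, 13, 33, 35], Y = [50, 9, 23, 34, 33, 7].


Mean X = 27.0000, Mean Y = 26.0000
SD X = 11.986103, SD Y = 14.988885
Cov = 65.833333
r = 65.833333/(11.986103*14.988885) = 0.3664

r = 0.3664


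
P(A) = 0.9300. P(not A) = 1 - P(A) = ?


P(not A) = 1 - 0.9300 = 0.0700

P(not A) = 0.0700


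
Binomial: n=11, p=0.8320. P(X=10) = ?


C(11,10) = 11
p^10 = 0.158940
(1-p)^1 = 0.168000
P = 11 * 0.158940 * 0.168000 = 0.2937

P(X=10) = 0.2937


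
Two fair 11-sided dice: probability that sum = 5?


Total outcomes = 11×11 = 121
Favorable (sum = 5): 4
P = 4/121 = 0.0331

P = 0.0331


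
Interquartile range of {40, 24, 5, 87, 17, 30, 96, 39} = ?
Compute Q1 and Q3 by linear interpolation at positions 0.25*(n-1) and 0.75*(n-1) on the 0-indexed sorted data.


Sorted: 5, 17, 24, 30, 39, 40, 87, 96
Q1 (25th %ile) = 22.2500
Q3 (75th %ile) = 51.7500
IQR = 51.7500 - 22.2500 = 29.5000

IQR = 29.5000


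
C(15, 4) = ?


C(15,4) = 15!/(4! × 11!)
= 1307674368000/(24 × 39916800)
= 1365

C(15,4) = 1365


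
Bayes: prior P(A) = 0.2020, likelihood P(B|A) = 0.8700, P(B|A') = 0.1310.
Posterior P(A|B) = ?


P(B) = P(B|A)*P(A) + P(B|A')*P(A')
= 0.8700*0.2020 + 0.1310*0.7980
= 0.175740 + 0.104538 = 0.280278
P(A|B) = 0.175740/0.280278 = 0.6270

P(A|B) = 0.6270


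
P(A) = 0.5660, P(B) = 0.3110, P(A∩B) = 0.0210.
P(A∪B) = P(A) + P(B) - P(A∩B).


P(A∪B) = 0.5660 + 0.3110 - 0.0210
= 0.8770 - 0.0210
= 0.8560

P(A∪B) = 0.8560


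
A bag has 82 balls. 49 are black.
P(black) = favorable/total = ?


P = 49/82 = 0.5976

P = 0.5976


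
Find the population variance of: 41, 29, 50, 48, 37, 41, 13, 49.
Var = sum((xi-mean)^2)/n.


Mean = 38.5000
Squared deviations: 6.2500, 90.2500, 132.2500, 90.2500, 2.2500, 6.2500, 650.2500, 110.2500
Sum = 1088.0000
Variance = 1088.0000/8 = 136.0000

Variance = 136.0000


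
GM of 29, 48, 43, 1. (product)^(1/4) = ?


Product = 29 × 48 × 43 × 1 = 59856
GM = 59856^(1/4) = 15.6414

GM = 15.6414


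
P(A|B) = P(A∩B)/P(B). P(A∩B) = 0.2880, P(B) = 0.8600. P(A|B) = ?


P(A|B) = 0.2880/0.8600 = 0.3349

P(A|B) = 0.3349


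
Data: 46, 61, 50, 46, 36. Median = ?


Sorted: 36, 46, 46, 50, 61
n = 5 (odd)
Middle value = 46

Median = 46


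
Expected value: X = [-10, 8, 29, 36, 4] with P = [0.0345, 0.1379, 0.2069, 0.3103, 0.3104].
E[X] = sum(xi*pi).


E[X] = -10*0.0345 + 8*0.1379 + 29*0.2069 + 36*0.3103 + 4*0.3104
= -0.3450 + 1.1032 + 6.0001 + 11.1708 + 1.2416
= 19.1707

E[X] = 19.1707


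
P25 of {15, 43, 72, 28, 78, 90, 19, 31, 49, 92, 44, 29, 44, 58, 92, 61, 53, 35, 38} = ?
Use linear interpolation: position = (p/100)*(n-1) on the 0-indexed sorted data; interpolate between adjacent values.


Sorted: 15, 19, 28, 29, 31, 35, 38, 43, 44, 44, 49, 53, 58, 61, 72, 78, 90, 92, 92
n = 19
Index = 25/100 * 18 = 4.5000
Lower = data[4] = 31, Upper = data[5] = 35
P25 = 31 + 0.5000*(4) = 33.0000

P25 = 33.0000


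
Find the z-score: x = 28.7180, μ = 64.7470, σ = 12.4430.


z = (28.7180 - 64.7470)/12.4430
= -36.0290/12.4430
= -2.8955

z = -2.8955


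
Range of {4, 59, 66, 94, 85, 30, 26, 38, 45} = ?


Max = 94, Min = 4
Range = 94 - 4 = 90

Range = 90


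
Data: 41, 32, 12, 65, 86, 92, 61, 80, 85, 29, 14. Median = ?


Sorted: 12, 14, 29, 32, 41, 61, 65, 80, 85, 86, 92
n = 11 (odd)
Middle value = 61

Median = 61


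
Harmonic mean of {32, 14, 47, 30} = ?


Sum of reciprocals = 1/32 + 1/14 + 1/47 + 1/30 = 0.157289
HM = 4/0.157289 = 25.4310

HM = 25.4310


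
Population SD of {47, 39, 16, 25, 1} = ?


Mean = 25.6000
Variance = 267.0400
SD = sqrt(267.0400) = 16.3414

SD = 16.3414


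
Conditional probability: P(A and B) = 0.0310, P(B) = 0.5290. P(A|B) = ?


P(A|B) = 0.0310/0.5290 = 0.0586

P(A|B) = 0.0586


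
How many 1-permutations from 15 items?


P(15,1) = 15!/14!
= 1307674368000/87178291200
= 15

P(15,1) = 15


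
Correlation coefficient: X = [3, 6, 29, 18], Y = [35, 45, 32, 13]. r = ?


Mean X = 14.0000, Mean Y = 31.2500
SD X = 10.319884, SD Y = 11.583933
Cov = -53.250000
r = -53.250000/(10.319884*11.583933) = -0.4454

r = -0.4454


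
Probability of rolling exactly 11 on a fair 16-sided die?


Favorable outcomes (roll = 11): 1
Total outcomes = 16
P = 1/16 = 0.0625

P = 0.0625


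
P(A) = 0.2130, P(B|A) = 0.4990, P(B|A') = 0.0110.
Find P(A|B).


P(B) = P(B|A)*P(A) + P(B|A')*P(A')
= 0.4990*0.2130 + 0.0110*0.7870
= 0.106287 + 0.008657 = 0.114944
P(A|B) = 0.106287/0.114944 = 0.9247

P(A|B) = 0.9247


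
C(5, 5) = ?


C(5,5) = 5!/(5! × 0!)
= 120/(120 × 1)
= 1

C(5,5) = 1


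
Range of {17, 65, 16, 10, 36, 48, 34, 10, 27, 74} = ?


Max = 74, Min = 10
Range = 74 - 10 = 64

Range = 64


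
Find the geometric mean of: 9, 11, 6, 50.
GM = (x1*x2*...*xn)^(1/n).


Product = 9 × 11 × 6 × 50 = 29700
GM = 29700^(1/4) = 13.1277

GM = 13.1277


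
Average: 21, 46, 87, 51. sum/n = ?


Sum = 21 + 46 + 87 + 51 = 205
n = 4
Mean = 205/4 = 51.2500

Mean = 51.2500


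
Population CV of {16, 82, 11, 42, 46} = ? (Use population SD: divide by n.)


Mean = 39.4000
SD = 25.3740
CV = (25.3740/39.4000)*100 = 64.4010%

CV = 64.4010%


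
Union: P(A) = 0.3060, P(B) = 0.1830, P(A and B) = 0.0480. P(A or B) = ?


P(A∪B) = 0.3060 + 0.1830 - 0.0480
= 0.4890 - 0.0480
= 0.4410

P(A∪B) = 0.4410


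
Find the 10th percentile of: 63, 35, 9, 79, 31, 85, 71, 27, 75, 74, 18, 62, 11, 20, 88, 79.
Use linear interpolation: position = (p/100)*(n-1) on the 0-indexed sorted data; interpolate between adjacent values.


Sorted: 9, 11, 18, 20, 27, 31, 35, 62, 63, 71, 74, 75, 79, 79, 85, 88
n = 16
Index = 10/100 * 15 = 1.5000
Lower = data[1] = 11, Upper = data[2] = 18
P10 = 11 + 0.5000*(7) = 14.5000

P10 = 14.5000


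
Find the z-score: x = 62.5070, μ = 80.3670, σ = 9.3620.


z = (62.5070 - 80.3670)/9.3620
= -17.8600/9.3620
= -1.9077

z = -1.9077


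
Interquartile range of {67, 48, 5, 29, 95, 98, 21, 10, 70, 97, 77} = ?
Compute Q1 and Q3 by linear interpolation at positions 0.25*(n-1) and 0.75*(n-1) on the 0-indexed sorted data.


Sorted: 5, 10, 21, 29, 48, 67, 70, 77, 95, 97, 98
Q1 (25th %ile) = 25.0000
Q3 (75th %ile) = 86.0000
IQR = 86.0000 - 25.0000 = 61.0000

IQR = 61.0000


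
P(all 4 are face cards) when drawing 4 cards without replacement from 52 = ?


P(all face cards) = (12/52) × (11/51) × (10/50) × (9/49)
= 0.0018

P = 0.0018


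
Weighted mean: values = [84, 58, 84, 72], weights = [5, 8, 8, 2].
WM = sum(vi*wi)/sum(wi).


Numerator = 84*5 + 58*8 + 84*8 + 72*2 = 1700
Denominator = 5 + 8 + 8 + 2 = 23
WM = 1700/23 = 73.9130

WM = 73.9130


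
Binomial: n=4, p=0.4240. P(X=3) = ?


C(4,3) = 4
p^3 = 0.076225
(1-p)^1 = 0.576000
P = 4 * 0.076225 * 0.576000 = 0.1756

P(X=3) = 0.1756


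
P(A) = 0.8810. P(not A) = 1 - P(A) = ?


P(not A) = 1 - 0.8810 = 0.1190

P(not A) = 0.1190


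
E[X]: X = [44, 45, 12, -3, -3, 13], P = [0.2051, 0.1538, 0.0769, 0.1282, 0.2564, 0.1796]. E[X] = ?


E[X] = 44*0.2051 + 45*0.1538 + 12*0.0769 - 3*0.1282 - 3*0.2564 + 13*0.1796
= 9.0244 + 6.9210 + 0.9228 - 0.3846 - 0.7692 + 2.3348
= 18.0492

E[X] = 18.0492


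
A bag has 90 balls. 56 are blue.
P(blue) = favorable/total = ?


P = 56/90 = 0.6222

P = 0.6222


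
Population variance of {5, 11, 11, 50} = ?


Mean = 19.2500
Squared deviations: 203.0625, 68.0625, 68.0625, 945.5625
Sum = 1284.7500
Variance = 1284.7500/4 = 321.1875

Variance = 321.1875


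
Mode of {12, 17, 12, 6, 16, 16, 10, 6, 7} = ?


Frequencies: 6:2, 7:1, 10:1, 12:2, 16:2, 17:1
Max frequency = 2
Mode = 6, 12, 16

Mode = 6, 12, 16


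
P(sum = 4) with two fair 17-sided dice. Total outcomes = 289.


Total outcomes = 17×17 = 289
Favorable (sum = 4): 3
P = 3/289 = 0.0104

P = 0.0104


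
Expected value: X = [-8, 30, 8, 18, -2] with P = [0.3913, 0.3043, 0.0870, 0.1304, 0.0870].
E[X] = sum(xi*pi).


E[X] = -8*0.3913 + 30*0.3043 + 8*0.0870 + 18*0.1304 - 2*0.0870
= -3.1304 + 9.1290 + 0.6960 + 2.3472 - 0.1740
= 8.8678

E[X] = 8.8678


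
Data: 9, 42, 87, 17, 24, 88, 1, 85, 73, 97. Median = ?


Sorted: 1, 9, 17, 24, 42, 73, 85, 87, 88, 97
n = 10 (even)
Middle values: 42 and 73
Median = (42+73)/2 = 57.5000

Median = 57.5000


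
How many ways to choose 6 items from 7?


C(7,6) = 7!/(6! × 1!)
= 5040/(720 × 1)
= 7

C(7,6) = 7


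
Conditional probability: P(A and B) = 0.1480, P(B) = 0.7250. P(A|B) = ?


P(A|B) = 0.1480/0.7250 = 0.2041

P(A|B) = 0.2041


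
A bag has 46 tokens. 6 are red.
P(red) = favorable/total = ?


P = 6/46 = 0.1304

P = 0.1304


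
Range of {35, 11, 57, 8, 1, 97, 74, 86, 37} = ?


Max = 97, Min = 1
Range = 97 - 1 = 96

Range = 96


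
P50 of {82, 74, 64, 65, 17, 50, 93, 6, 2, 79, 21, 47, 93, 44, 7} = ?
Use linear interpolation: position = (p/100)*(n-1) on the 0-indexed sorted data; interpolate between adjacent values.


Sorted: 2, 6, 7, 17, 21, 44, 47, 50, 64, 65, 74, 79, 82, 93, 93
n = 15
Index = 50/100 * 14 = 7.0000
Lower = data[7] = 50, Upper = data[8] = 64
P50 = 50 + 0*(14) = 50.0000

P50 = 50.0000


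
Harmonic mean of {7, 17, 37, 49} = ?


Sum of reciprocals = 1/7 + 1/17 + 1/37 + 1/49 = 0.249116
HM = 4/0.249116 = 16.0568

HM = 16.0568


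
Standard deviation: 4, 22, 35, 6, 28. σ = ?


Mean = 19.0000
Variance = 148.0000
SD = sqrt(148.0000) = 12.1655

SD = 12.1655


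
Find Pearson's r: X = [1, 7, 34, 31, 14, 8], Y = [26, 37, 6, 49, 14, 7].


Mean X = 15.8333, Mean Y = 23.1667
SD X = 12.401837, SD Y = 15.847362
Cov = 9.861111
r = 9.861111/(12.401837*15.847362) = 0.0502

r = 0.0502


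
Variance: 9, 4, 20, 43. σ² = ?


Mean = 19.0000
Squared deviations: 100.0000, 225.0000, 1.0000, 576.0000
Sum = 902.0000
Variance = 902.0000/4 = 225.5000

Variance = 225.5000


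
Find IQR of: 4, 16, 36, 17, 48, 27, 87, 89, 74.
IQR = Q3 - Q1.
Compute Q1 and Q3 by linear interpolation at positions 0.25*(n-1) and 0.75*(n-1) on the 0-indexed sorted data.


Sorted: 4, 16, 17, 27, 36, 48, 74, 87, 89
Q1 (25th %ile) = 17.0000
Q3 (75th %ile) = 74.0000
IQR = 74.0000 - 17.0000 = 57.0000

IQR = 57.0000


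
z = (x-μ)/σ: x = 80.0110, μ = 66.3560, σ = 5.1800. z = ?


z = (80.0110 - 66.3560)/5.1800
= 13.6550/5.1800
= 2.6361

z = 2.6361


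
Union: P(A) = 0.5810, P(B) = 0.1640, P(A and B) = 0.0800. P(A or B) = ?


P(A∪B) = 0.5810 + 0.1640 - 0.0800
= 0.7450 - 0.0800
= 0.6650

P(A∪B) = 0.6650


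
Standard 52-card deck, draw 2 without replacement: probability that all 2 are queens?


P(all queens) = (4/52) × (3/51)
= 0.0045

P = 0.0045


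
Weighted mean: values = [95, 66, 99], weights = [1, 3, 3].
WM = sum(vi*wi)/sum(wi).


Numerator = 95*1 + 66*3 + 99*3 = 590
Denominator = 1 + 3 + 3 = 7
WM = 590/7 = 84.2857

WM = 84.2857


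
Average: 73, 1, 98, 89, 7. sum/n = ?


Sum = 73 + 1 + 98 + 89 + 7 = 268
n = 5
Mean = 268/5 = 53.6000

Mean = 53.6000


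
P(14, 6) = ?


P(14,6) = 14!/8!
= 87178291200/40320
= 2162160

P(14,6) = 2162160


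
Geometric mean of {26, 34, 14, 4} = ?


Product = 26 × 34 × 14 × 4 = 49504
GM = 49504^(1/4) = 14.9163

GM = 14.9163


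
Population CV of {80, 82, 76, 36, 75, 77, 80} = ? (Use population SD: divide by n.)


Mean = 72.2857
SD = 14.9925
CV = (14.9925/72.2857)*100 = 20.7406%

CV = 20.7406%


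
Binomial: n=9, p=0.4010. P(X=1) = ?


C(9,1) = 9
p^1 = 0.401000
(1-p)^8 = 0.016574
P = 9 * 0.401000 * 0.016574 = 0.0598

P(X=1) = 0.0598


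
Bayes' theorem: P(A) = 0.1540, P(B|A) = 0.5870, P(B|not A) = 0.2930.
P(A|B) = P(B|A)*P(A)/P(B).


P(B) = P(B|A)*P(A) + P(B|A')*P(A')
= 0.5870*0.1540 + 0.2930*0.8460
= 0.090398 + 0.247878 = 0.338276
P(A|B) = 0.090398/0.338276 = 0.2672

P(A|B) = 0.2672


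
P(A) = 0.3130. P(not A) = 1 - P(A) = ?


P(not A) = 1 - 0.3130 = 0.6870

P(not A) = 0.6870


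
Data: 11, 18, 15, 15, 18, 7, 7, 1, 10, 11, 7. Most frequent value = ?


Frequencies: 1:1, 7:3, 10:1, 11:2, 15:2, 18:2
Max frequency = 3
Mode = 7

Mode = 7


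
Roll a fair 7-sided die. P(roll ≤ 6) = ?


Favorable outcomes (roll ≤ 6): 6
Total outcomes = 7
P = 6/7 = 0.8571

P = 0.8571


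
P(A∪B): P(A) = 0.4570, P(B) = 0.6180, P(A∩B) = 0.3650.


P(A∪B) = 0.4570 + 0.6180 - 0.3650
= 1.0750 - 0.3650
= 0.7100

P(A∪B) = 0.7100


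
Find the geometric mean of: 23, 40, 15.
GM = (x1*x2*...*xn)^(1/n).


Product = 23 × 40 × 15 = 13800
GM = 13800^(1/3) = 23.9861

GM = 23.9861


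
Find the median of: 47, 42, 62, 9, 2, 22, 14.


Sorted: 2, 9, 14, 22, 42, 47, 62
n = 7 (odd)
Middle value = 22

Median = 22


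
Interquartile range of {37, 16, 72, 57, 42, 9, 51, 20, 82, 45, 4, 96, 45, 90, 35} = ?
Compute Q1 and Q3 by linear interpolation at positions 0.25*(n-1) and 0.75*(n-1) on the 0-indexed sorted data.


Sorted: 4, 9, 16, 20, 35, 37, 42, 45, 45, 51, 57, 72, 82, 90, 96
Q1 (25th %ile) = 27.5000
Q3 (75th %ile) = 64.5000
IQR = 64.5000 - 27.5000 = 37.0000

IQR = 37.0000


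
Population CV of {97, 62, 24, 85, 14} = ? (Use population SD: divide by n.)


Mean = 56.4000
SD = 32.6962
CV = (32.6962/56.4000)*100 = 57.9719%

CV = 57.9719%


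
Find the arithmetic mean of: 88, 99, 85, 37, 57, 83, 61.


Sum = 88 + 99 + 85 + 37 + 57 + 83 + 61 = 510
n = 7
Mean = 510/7 = 72.8571

Mean = 72.8571


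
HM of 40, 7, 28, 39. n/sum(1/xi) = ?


Sum of reciprocals = 1/40 + 1/7 + 1/28 + 1/39 = 0.229212
HM = 4/0.229212 = 17.4511

HM = 17.4511


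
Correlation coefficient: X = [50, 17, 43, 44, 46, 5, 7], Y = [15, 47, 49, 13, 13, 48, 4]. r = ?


Mean X = 30.2857, Mean Y = 27.0000
SD X = 18.296872, SD Y = 18.477786
Cov = -90.000000
r = -90.000000/(18.296872*18.477786) = -0.2662

r = -0.2662


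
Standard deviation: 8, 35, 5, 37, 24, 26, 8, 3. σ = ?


Mean = 18.2500
Variance = 167.9375
SD = sqrt(167.9375) = 12.9591

SD = 12.9591


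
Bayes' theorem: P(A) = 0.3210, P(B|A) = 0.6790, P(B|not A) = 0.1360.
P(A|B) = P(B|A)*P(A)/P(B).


P(B) = P(B|A)*P(A) + P(B|A')*P(A')
= 0.6790*0.3210 + 0.1360*0.6790
= 0.217959 + 0.092344 = 0.310303
P(A|B) = 0.217959/0.310303 = 0.7024

P(A|B) = 0.7024


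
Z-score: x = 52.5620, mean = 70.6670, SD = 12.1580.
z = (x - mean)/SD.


z = (52.5620 - 70.6670)/12.1580
= -18.1050/12.1580
= -1.4891

z = -1.4891


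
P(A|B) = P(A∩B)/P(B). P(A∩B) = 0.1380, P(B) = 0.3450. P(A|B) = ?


P(A|B) = 0.1380/0.3450 = 0.4000

P(A|B) = 0.4000


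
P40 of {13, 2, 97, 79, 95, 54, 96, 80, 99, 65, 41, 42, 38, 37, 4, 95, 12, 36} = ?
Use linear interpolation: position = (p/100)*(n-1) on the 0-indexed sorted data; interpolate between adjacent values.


Sorted: 2, 4, 12, 13, 36, 37, 38, 41, 42, 54, 65, 79, 80, 95, 95, 96, 97, 99
n = 18
Index = 40/100 * 17 = 6.8000
Lower = data[6] = 38, Upper = data[7] = 41
P40 = 38 + 0.8000*(3) = 40.4000

P40 = 40.4000


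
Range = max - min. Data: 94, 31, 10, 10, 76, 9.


Max = 94, Min = 9
Range = 94 - 9 = 85

Range = 85


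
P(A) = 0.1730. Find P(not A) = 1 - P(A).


P(not A) = 1 - 0.1730 = 0.8270

P(not A) = 0.8270


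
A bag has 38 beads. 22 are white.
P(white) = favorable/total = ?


P = 22/38 = 0.5789

P = 0.5789


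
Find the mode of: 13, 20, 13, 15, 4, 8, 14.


Frequencies: 4:1, 8:1, 13:2, 14:1, 15:1, 20:1
Max frequency = 2
Mode = 13

Mode = 13


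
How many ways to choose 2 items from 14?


C(14,2) = 14!/(2! × 12!)
= 87178291200/(2 × 479001600)
= 91

C(14,2) = 91


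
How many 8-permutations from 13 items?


P(13,8) = 13!/5!
= 6227020800/120
= 51891840

P(13,8) = 51891840


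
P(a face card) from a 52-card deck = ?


12 face cards in 52 cards
P = 12/52 = 0.2308

P = 0.2308


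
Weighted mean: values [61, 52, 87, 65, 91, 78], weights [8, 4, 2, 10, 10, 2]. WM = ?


Numerator = 61*8 + 52*4 + 87*2 + 65*10 + 91*10 + 78*2 = 2586
Denominator = 8 + 4 + 2 + 10 + 10 + 2 = 36
WM = 2586/36 = 71.8333

WM = 71.8333


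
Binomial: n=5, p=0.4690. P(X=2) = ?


C(5,2) = 10
p^2 = 0.219961
(1-p)^3 = 0.149721
P = 10 * 0.219961 * 0.149721 = 0.3293

P(X=2) = 0.3293


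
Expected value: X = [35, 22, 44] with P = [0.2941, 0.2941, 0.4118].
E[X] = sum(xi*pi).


E[X] = 35*0.2941 + 22*0.2941 + 44*0.4118
= 10.2935 + 6.4702 + 18.1192
= 34.8829

E[X] = 34.8829


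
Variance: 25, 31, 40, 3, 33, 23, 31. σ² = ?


Mean = 26.5714
Squared deviations: 2.4694, 19.6122, 180.3265, 555.6122, 41.3265, 12.7551, 19.6122
Sum = 831.7143
Variance = 831.7143/7 = 118.8163

Variance = 118.8163


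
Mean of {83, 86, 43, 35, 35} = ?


Sum = 83 + 86 + 43 + 35 + 35 = 282
n = 5
Mean = 282/5 = 56.4000

Mean = 56.4000


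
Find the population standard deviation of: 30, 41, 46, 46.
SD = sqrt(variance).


Mean = 40.7500
Variance = 42.6875
SD = sqrt(42.6875) = 6.5336

SD = 6.5336


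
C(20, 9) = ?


C(20,9) = 20!/(9! × 11!)
= 2432902008176640000/(362880 × 39916800)
= 167960

C(20,9) = 167960


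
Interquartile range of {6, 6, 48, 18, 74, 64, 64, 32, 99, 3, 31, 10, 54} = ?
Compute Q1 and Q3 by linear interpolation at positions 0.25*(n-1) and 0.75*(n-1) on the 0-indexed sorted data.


Sorted: 3, 6, 6, 10, 18, 31, 32, 48, 54, 64, 64, 74, 99
Q1 (25th %ile) = 10.0000
Q3 (75th %ile) = 64.0000
IQR = 64.0000 - 10.0000 = 54.0000

IQR = 54.0000


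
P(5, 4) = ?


P(5,4) = 5!/1!
= 120/1
= 120

P(5,4) = 120


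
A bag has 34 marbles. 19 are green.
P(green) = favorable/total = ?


P = 19/34 = 0.5588

P = 0.5588


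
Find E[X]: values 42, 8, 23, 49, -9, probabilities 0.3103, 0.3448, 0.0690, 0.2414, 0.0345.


E[X] = 42*0.3103 + 8*0.3448 + 23*0.0690 + 49*0.2414 - 9*0.0345
= 13.0326 + 2.7584 + 1.5870 + 11.8286 - 0.3105
= 28.8961

E[X] = 28.8961


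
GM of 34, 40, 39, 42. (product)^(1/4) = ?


Product = 34 × 40 × 39 × 42 = 2227680
GM = 2227680^(1/4) = 38.6334

GM = 38.6334


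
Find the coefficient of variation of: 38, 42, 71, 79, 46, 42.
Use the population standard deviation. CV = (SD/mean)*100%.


Mean = 53.0000
SD = 15.8955
CV = (15.8955/53.0000)*100 = 29.9915%

CV = 29.9915%


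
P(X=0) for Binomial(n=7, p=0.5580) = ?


C(7,0) = 1
p^0 = 1.000000
(1-p)^7 = 0.003296
P = 1 * 1.000000 * 0.003296 = 0.0033

P(X=0) = 0.0033


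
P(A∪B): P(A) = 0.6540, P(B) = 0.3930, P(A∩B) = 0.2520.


P(A∪B) = 0.6540 + 0.3930 - 0.2520
= 1.0470 - 0.2520
= 0.7950

P(A∪B) = 0.7950


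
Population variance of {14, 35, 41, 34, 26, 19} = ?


Mean = 28.1667
Squared deviations: 200.6944, 46.6944, 164.6944, 34.0278, 4.6944, 84.0278
Sum = 534.8333
Variance = 534.8333/6 = 89.1389

Variance = 89.1389


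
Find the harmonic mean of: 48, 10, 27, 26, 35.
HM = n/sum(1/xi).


Sum of reciprocals = 1/48 + 1/10 + 1/27 + 1/26 + 1/35 = 0.224903
HM = 5/0.224903 = 22.2318

HM = 22.2318


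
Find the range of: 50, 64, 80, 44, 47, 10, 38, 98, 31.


Max = 98, Min = 10
Range = 98 - 10 = 88

Range = 88


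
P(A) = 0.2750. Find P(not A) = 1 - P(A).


P(not A) = 1 - 0.2750 = 0.7250

P(not A) = 0.7250


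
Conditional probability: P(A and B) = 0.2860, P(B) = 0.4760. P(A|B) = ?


P(A|B) = 0.2860/0.4760 = 0.6008

P(A|B) = 0.6008


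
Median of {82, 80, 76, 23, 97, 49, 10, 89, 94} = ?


Sorted: 10, 23, 49, 76, 80, 82, 89, 94, 97
n = 9 (odd)
Middle value = 80

Median = 80


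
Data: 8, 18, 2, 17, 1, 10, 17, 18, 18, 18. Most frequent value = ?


Frequencies: 1:1, 2:1, 8:1, 10:1, 17:2, 18:4
Max frequency = 4
Mode = 18

Mode = 18


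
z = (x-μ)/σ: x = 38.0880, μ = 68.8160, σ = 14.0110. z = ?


z = (38.0880 - 68.8160)/14.0110
= -30.7280/14.0110
= -2.1931

z = -2.1931


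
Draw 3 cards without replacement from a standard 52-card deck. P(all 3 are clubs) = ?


P(all clubs) = (13/52) × (12/51) × (11/50)
= 0.0129

P = 0.0129


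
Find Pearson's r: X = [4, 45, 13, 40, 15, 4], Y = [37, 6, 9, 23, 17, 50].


Mean X = 20.1667, Mean Y = 23.6667
SD X = 16.385122, SD Y = 15.509853
Cov = -158.944444
r = -158.944444/(16.385122*15.509853) = -0.6254

r = -0.6254


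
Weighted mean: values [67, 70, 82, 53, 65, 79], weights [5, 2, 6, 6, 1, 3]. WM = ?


Numerator = 67*5 + 70*2 + 82*6 + 53*6 + 65*1 + 79*3 = 1587
Denominator = 5 + 2 + 6 + 6 + 1 + 3 = 23
WM = 1587/23 = 69.0000

WM = 69.0000


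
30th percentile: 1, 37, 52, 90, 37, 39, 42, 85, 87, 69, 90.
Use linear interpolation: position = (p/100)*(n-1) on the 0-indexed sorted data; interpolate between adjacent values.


Sorted: 1, 37, 37, 39, 42, 52, 69, 85, 87, 90, 90
n = 11
Index = 30/100 * 10 = 3.0000
Lower = data[3] = 39, Upper = data[4] = 42
P30 = 39 + 0*(3) = 39.0000

P30 = 39.0000


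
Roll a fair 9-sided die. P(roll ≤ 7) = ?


Favorable outcomes (roll ≤ 7): 7
Total outcomes = 9
P = 7/9 = 0.7778

P = 0.7778


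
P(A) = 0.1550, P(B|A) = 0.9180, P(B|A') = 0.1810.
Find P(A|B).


P(B) = P(B|A)*P(A) + P(B|A')*P(A')
= 0.9180*0.1550 + 0.1810*0.8450
= 0.142290 + 0.152945 = 0.295235
P(A|B) = 0.142290/0.295235 = 0.4820

P(A|B) = 0.4820


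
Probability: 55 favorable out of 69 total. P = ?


P = 55/69 = 0.7971

P = 0.7971


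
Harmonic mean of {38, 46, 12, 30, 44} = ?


Sum of reciprocals = 1/38 + 1/46 + 1/12 + 1/30 + 1/44 = 0.187449
HM = 5/0.187449 = 26.6739

HM = 26.6739


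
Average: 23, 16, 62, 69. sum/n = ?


Sum = 23 + 16 + 62 + 69 = 170
n = 4
Mean = 170/4 = 42.5000

Mean = 42.5000


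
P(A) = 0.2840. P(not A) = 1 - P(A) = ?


P(not A) = 1 - 0.2840 = 0.7160

P(not A) = 0.7160


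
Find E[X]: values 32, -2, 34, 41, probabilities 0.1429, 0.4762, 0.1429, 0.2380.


E[X] = 32*0.1429 - 2*0.4762 + 34*0.1429 + 41*0.2380
= 4.5728 - 0.9524 + 4.8586 + 9.7580
= 18.2370

E[X] = 18.2370


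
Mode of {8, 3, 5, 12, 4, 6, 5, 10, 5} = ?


Frequencies: 3:1, 4:1, 5:3, 6:1, 8:1, 10:1, 12:1
Max frequency = 3
Mode = 5

Mode = 5


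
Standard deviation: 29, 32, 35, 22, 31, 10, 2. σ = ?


Mean = 23.0000
Variance = 133.7143
SD = sqrt(133.7143) = 11.5635

SD = 11.5635


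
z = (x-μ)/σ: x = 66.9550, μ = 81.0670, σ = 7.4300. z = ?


z = (66.9550 - 81.0670)/7.4300
= -14.1120/7.4300
= -1.8993

z = -1.8993


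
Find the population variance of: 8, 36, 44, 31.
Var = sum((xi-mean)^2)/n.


Mean = 29.7500
Squared deviations: 473.0625, 39.0625, 203.0625, 1.5625
Sum = 716.7500
Variance = 716.7500/4 = 179.1875

Variance = 179.1875


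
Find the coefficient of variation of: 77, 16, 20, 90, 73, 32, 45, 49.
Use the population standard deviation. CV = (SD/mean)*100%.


Mean = 50.2500
SD = 25.6503
CV = (25.6503/50.2500)*100 = 51.0454%

CV = 51.0454%


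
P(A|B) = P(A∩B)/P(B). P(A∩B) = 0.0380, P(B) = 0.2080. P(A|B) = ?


P(A|B) = 0.0380/0.2080 = 0.1827

P(A|B) = 0.1827


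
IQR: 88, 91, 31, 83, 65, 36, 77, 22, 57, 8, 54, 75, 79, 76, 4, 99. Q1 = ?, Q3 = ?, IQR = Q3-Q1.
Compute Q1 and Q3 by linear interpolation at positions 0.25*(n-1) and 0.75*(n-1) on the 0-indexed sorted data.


Sorted: 4, 8, 22, 31, 36, 54, 57, 65, 75, 76, 77, 79, 83, 88, 91, 99
Q1 (25th %ile) = 34.7500
Q3 (75th %ile) = 80.0000
IQR = 80.0000 - 34.7500 = 45.2500

IQR = 45.2500


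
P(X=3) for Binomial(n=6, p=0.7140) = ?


C(6,3) = 20
p^3 = 0.363994
(1-p)^3 = 0.023394
P = 20 * 0.363994 * 0.023394 = 0.1703

P(X=3) = 0.1703


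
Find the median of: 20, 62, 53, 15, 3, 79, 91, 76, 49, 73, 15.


Sorted: 3, 15, 15, 20, 49, 53, 62, 73, 76, 79, 91
n = 11 (odd)
Middle value = 53

Median = 53


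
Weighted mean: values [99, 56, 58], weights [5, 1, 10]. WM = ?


Numerator = 99*5 + 56*1 + 58*10 = 1131
Denominator = 5 + 1 + 10 = 16
WM = 1131/16 = 70.6875

WM = 70.6875


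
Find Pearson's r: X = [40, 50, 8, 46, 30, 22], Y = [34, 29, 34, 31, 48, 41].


Mean X = 32.6667, Mean Y = 36.1667
SD X = 14.499042, SD Y = 6.465722
Cov = -39.777778
r = -39.777778/(14.499042*6.465722) = -0.4243

r = -0.4243


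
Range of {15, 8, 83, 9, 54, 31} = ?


Max = 83, Min = 8
Range = 83 - 8 = 75

Range = 75


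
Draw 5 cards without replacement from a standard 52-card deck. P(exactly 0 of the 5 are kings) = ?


Hypergeometric: P(X=0) = C(4,0)·C(48,5) / C(52,5)
= 1 × 1712304 / 2598960
= 1712304/2598960 = 0.6588

P = 0.6588


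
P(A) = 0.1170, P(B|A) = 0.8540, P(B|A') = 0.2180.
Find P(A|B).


P(B) = P(B|A)*P(A) + P(B|A')*P(A')
= 0.8540*0.1170 + 0.2180*0.8830
= 0.099918 + 0.192494 = 0.292412
P(A|B) = 0.099918/0.292412 = 0.3417

P(A|B) = 0.3417


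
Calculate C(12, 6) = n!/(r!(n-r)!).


C(12,6) = 12!/(6! × 6!)
= 479001600/(720 × 720)
= 924

C(12,6) = 924


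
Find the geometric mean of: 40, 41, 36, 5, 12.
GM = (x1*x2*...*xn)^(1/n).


Product = 40 × 41 × 36 × 5 × 12 = 3542400
GM = 3542400^(1/5) = 20.4108

GM = 20.4108


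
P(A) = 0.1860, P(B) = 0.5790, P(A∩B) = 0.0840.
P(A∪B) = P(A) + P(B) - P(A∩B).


P(A∪B) = 0.1860 + 0.5790 - 0.0840
= 0.7650 - 0.0840
= 0.6810

P(A∪B) = 0.6810


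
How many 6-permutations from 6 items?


P(6,6) = 6!/0!
= 720/1
= 720

P(6,6) = 720


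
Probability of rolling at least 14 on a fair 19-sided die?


Favorable outcomes (roll ≥ 14): 6
Total outcomes = 19
P = 6/19 = 0.3158

P = 0.3158


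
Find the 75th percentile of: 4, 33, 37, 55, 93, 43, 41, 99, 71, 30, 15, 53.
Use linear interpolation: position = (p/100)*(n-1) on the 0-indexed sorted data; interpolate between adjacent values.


Sorted: 4, 15, 30, 33, 37, 41, 43, 53, 55, 71, 93, 99
n = 12
Index = 75/100 * 11 = 8.2500
Lower = data[8] = 55, Upper = data[9] = 71
P75 = 55 + 0.2500*(16) = 59.0000

P75 = 59.0000


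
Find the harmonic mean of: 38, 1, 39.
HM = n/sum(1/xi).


Sum of reciprocals = 1/38 + 1/1 + 1/39 = 1.051957
HM = 3/1.051957 = 2.8518

HM = 2.8518


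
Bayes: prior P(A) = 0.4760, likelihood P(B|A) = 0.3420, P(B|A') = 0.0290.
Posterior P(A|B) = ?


P(B) = P(B|A)*P(A) + P(B|A')*P(A')
= 0.3420*0.4760 + 0.0290*0.5240
= 0.162792 + 0.015196 = 0.177988
P(A|B) = 0.162792/0.177988 = 0.9146

P(A|B) = 0.9146


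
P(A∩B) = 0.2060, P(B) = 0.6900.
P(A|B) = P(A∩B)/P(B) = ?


P(A|B) = 0.2060/0.6900 = 0.2986

P(A|B) = 0.2986


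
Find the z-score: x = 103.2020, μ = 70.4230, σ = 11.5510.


z = (103.2020 - 70.4230)/11.5510
= 32.7790/11.5510
= 2.8378

z = 2.8378


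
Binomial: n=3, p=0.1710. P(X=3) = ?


C(3,3) = 1
p^3 = 0.005000
(1-p)^0 = 1.000000
P = 1 * 0.005000 * 1.000000 = 0.0050

P(X=3) = 0.0050


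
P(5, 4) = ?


P(5,4) = 5!/1!
= 120/1
= 120

P(5,4) = 120


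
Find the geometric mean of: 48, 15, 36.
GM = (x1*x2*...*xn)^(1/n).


Product = 48 × 15 × 36 = 25920
GM = 25920^(1/3) = 29.5945

GM = 29.5945


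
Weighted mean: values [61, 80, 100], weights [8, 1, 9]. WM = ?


Numerator = 61*8 + 80*1 + 100*9 = 1468
Denominator = 8 + 1 + 9 = 18
WM = 1468/18 = 81.5556

WM = 81.5556


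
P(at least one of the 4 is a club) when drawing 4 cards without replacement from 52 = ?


P(at least one) = 1 - P(none)
P(none) = (39/52) × (38/51) × (37/50) × (36/49) = 0.303818
P(at least one) = 1 - 0.303818 = 0.6962

P = 0.6962


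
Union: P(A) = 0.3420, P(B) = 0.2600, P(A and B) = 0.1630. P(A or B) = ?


P(A∪B) = 0.3420 + 0.2600 - 0.1630
= 0.6020 - 0.1630
= 0.4390

P(A∪B) = 0.4390


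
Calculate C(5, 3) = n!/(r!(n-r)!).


C(5,3) = 5!/(3! × 2!)
= 120/(6 × 2)
= 10

C(5,3) = 10


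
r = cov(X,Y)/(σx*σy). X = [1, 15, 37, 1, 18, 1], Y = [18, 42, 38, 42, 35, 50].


Mean X = 12.1667, Mean Y = 37.5000
SD X = 13.120171, SD Y = 9.861541
Cov = 6.416667
r = 6.416667/(13.120171*9.861541) = 0.0496

r = 0.0496


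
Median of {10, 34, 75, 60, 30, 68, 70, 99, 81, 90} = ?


Sorted: 10, 30, 34, 60, 68, 70, 75, 81, 90, 99
n = 10 (even)
Middle values: 68 and 70
Median = (68+70)/2 = 69.0000

Median = 69.0000


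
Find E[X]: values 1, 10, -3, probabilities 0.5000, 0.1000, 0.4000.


E[X] = 1*0.5000 + 10*0.1000 - 3*0.4000
= 0.5000 + 1.0000 - 1.2000
= 0.3000

E[X] = 0.3000


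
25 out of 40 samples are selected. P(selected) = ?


P = 25/40 = 0.6250

P = 0.6250


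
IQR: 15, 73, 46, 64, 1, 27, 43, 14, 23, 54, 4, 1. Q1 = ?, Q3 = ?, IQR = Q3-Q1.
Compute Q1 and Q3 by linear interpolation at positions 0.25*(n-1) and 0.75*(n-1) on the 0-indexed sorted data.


Sorted: 1, 1, 4, 14, 15, 23, 27, 43, 46, 54, 64, 73
Q1 (25th %ile) = 11.5000
Q3 (75th %ile) = 48.0000
IQR = 48.0000 - 11.5000 = 36.5000

IQR = 36.5000


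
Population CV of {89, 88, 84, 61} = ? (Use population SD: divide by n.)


Mean = 80.5000
SD = 11.4127
CV = (11.4127/80.5000)*100 = 14.1773%

CV = 14.1773%


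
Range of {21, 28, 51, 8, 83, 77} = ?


Max = 83, Min = 8
Range = 83 - 8 = 75

Range = 75


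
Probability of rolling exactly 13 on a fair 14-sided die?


Favorable outcomes (roll = 13): 1
Total outcomes = 14
P = 1/14 = 0.0714

P = 0.0714


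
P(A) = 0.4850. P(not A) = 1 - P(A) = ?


P(not A) = 1 - 0.4850 = 0.5150

P(not A) = 0.5150


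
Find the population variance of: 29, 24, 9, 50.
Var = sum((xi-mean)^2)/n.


Mean = 28.0000
Squared deviations: 1.0000, 16.0000, 361.0000, 484.0000
Sum = 862.0000
Variance = 862.0000/4 = 215.5000

Variance = 215.5000


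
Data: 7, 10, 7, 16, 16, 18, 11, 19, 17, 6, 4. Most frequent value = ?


Frequencies: 4:1, 6:1, 7:2, 10:1, 11:1, 16:2, 17:1, 18:1, 19:1
Max frequency = 2
Mode = 7, 16

Mode = 7, 16


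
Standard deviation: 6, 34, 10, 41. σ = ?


Mean = 22.7500
Variance = 225.6875
SD = sqrt(225.6875) = 15.0229

SD = 15.0229


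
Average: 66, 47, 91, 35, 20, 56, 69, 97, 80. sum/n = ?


Sum = 66 + 47 + 91 + 35 + 20 + 56 + 69 + 97 + 80 = 561
n = 9
Mean = 561/9 = 62.3333

Mean = 62.3333


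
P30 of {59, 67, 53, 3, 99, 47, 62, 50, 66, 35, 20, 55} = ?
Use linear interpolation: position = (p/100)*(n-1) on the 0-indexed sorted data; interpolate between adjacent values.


Sorted: 3, 20, 35, 47, 50, 53, 55, 59, 62, 66, 67, 99
n = 12
Index = 30/100 * 11 = 3.3000
Lower = data[3] = 47, Upper = data[4] = 50
P30 = 47 + 0.3000*(3) = 47.9000

P30 = 47.9000


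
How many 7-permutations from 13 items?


P(13,7) = 13!/6!
= 6227020800/720
= 8648640

P(13,7) = 8648640


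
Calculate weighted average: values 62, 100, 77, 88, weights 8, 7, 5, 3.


Numerator = 62*8 + 100*7 + 77*5 + 88*3 = 1845
Denominator = 8 + 7 + 5 + 3 = 23
WM = 1845/23 = 80.2174

WM = 80.2174


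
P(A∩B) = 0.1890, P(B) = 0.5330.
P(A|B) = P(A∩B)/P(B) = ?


P(A|B) = 0.1890/0.5330 = 0.3546

P(A|B) = 0.3546


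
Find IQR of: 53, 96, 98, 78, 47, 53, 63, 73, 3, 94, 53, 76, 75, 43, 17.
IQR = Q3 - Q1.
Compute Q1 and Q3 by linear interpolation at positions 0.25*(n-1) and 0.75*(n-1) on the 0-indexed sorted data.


Sorted: 3, 17, 43, 47, 53, 53, 53, 63, 73, 75, 76, 78, 94, 96, 98
Q1 (25th %ile) = 50.0000
Q3 (75th %ile) = 77.0000
IQR = 77.0000 - 50.0000 = 27.0000

IQR = 27.0000


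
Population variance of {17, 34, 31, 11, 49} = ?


Mean = 28.4000
Squared deviations: 129.9600, 31.3600, 6.7600, 302.7600, 424.3600
Sum = 895.2000
Variance = 895.2000/5 = 179.0400

Variance = 179.0400


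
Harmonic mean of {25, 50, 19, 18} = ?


Sum of reciprocals = 1/25 + 1/50 + 1/19 + 1/18 = 0.168187
HM = 4/0.168187 = 23.7830

HM = 23.7830


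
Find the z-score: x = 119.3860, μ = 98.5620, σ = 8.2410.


z = (119.3860 - 98.5620)/8.2410
= 20.8240/8.2410
= 2.5269

z = 2.5269


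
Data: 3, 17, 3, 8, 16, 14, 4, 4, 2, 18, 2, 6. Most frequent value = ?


Frequencies: 2:2, 3:2, 4:2, 6:1, 8:1, 14:1, 16:1, 17:1, 18:1
Max frequency = 2
Mode = 2, 3, 4

Mode = 2, 3, 4


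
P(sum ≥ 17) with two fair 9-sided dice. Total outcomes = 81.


Total outcomes = 9×9 = 81
Favorable (sum ≥ 17): 3
P = 3/81 = 0.0370

P = 0.0370


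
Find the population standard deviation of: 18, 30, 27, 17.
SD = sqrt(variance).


Mean = 23.0000
Variance = 31.5000
SD = sqrt(31.5000) = 5.6125

SD = 5.6125


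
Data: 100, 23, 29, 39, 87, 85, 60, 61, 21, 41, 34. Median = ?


Sorted: 21, 23, 29, 34, 39, 41, 60, 61, 85, 87, 100
n = 11 (odd)
Middle value = 41

Median = 41


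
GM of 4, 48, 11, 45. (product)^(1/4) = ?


Product = 4 × 48 × 11 × 45 = 95040
GM = 95040^(1/4) = 17.5581

GM = 17.5581


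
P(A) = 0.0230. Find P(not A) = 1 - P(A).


P(not A) = 1 - 0.0230 = 0.9770

P(not A) = 0.9770


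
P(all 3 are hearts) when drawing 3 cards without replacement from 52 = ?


P(all hearts) = (13/52) × (12/51) × (11/50)
= 0.0129

P = 0.0129


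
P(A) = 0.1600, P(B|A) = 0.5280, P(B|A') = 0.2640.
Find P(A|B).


P(B) = P(B|A)*P(A) + P(B|A')*P(A')
= 0.5280*0.1600 + 0.2640*0.8400
= 0.084480 + 0.221760 = 0.306240
P(A|B) = 0.084480/0.306240 = 0.2759

P(A|B) = 0.2759


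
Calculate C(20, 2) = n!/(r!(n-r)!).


C(20,2) = 20!/(2! × 18!)
= 2432902008176640000/(2 × 6402373705728000)
= 190

C(20,2) = 190


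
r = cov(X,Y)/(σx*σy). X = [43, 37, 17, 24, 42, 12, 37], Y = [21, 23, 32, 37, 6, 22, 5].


Mean X = 30.2857, Mean Y = 20.8571
SD X = 11.584649, SD Y = 11.102491
Cov = -76.387755
r = -76.387755/(11.584649*11.102491) = -0.5939

r = -0.5939
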